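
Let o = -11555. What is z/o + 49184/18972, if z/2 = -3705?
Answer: 35445182/10961073 ≈ 3.2337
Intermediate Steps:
z = -7410 (z = 2*(-3705) = -7410)
z/o + 49184/18972 = -7410/(-11555) + 49184/18972 = -7410*(-1/11555) + 49184*(1/18972) = 1482/2311 + 12296/4743 = 35445182/10961073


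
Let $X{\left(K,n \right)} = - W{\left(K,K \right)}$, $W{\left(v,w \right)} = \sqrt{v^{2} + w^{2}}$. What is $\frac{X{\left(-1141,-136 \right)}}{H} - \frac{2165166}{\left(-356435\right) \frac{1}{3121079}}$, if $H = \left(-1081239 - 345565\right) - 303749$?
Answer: $\frac{6757654134114}{356435} + \frac{1141 \sqrt{2}}{1730553} \approx 1.8959 \cdot 10^{7}$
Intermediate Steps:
$H = -1730553$ ($H = -1426804 - 303749 = -1730553$)
$X{\left(K,n \right)} = - \sqrt{2} \sqrt{K^{2}}$ ($X{\left(K,n \right)} = - \sqrt{K^{2} + K^{2}} = - \sqrt{2 K^{2}} = - \sqrt{2} \sqrt{K^{2}}$)
$\frac{X{\left(-1141,-136 \right)}}{H} - \frac{2165166}{\left(-356435\right) \frac{1}{3121079}} = \frac{\left(-1\right) \sqrt{2} \sqrt{\left(-1141\right)^{2}}}{-1730553} - \frac{2165166}{\left(-356435\right) \frac{1}{3121079}} = - \sqrt{2} \sqrt{1301881} \left(- \frac{1}{1730553}\right) - \frac{2165166}{\left(-356435\right) \frac{1}{3121079}} = \left(-1\right) \sqrt{2} \cdot 1141 \left(- \frac{1}{1730553}\right) - \frac{2165166}{- \frac{356435}{3121079}} = - 1141 \sqrt{2} \left(- \frac{1}{1730553}\right) - - \frac{6757654134114}{356435} = \frac{1141 \sqrt{2}}{1730553} + \frac{6757654134114}{356435} = \frac{6757654134114}{356435} + \frac{1141 \sqrt{2}}{1730553}$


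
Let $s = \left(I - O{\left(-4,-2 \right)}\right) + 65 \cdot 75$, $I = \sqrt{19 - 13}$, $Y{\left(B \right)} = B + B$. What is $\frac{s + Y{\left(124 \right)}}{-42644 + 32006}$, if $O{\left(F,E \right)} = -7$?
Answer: $- \frac{95}{197} - \frac{\sqrt{6}}{10638} \approx -0.48246$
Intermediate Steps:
$Y{\left(B \right)} = 2 B$
$I = \sqrt{6} \approx 2.4495$
$s = 4882 + \sqrt{6}$ ($s = \left(\sqrt{6} - -7\right) + 65 \cdot 75 = \left(\sqrt{6} + 7\right) + 4875 = \left(7 + \sqrt{6}\right) + 4875 = 4882 + \sqrt{6} \approx 4884.5$)
$\frac{s + Y{\left(124 \right)}}{-42644 + 32006} = \frac{\left(4882 + \sqrt{6}\right) + 2 \cdot 124}{-42644 + 32006} = \frac{\left(4882 + \sqrt{6}\right) + 248}{-10638} = \left(5130 + \sqrt{6}\right) \left(- \frac{1}{10638}\right) = - \frac{95}{197} - \frac{\sqrt{6}}{10638}$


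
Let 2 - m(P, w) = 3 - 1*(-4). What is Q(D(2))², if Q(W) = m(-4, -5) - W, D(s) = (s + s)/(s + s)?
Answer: 36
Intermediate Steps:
m(P, w) = -5 (m(P, w) = 2 - (3 - 1*(-4)) = 2 - (3 + 4) = 2 - 1*7 = 2 - 7 = -5)
D(s) = 1 (D(s) = (2*s)/((2*s)) = (2*s)*(1/(2*s)) = 1)
Q(W) = -5 - W
Q(D(2))² = (-5 - 1*1)² = (-5 - 1)² = (-6)² = 36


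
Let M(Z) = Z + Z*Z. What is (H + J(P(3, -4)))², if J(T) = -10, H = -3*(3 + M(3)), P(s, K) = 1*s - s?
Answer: 3025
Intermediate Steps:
M(Z) = Z + Z²
P(s, K) = 0 (P(s, K) = s - s = 0)
H = -45 (H = -3*(3 + 3*(1 + 3)) = -3*(3 + 3*4) = -3*(3 + 12) = -3*15 = -45)
(H + J(P(3, -4)))² = (-45 - 10)² = (-55)² = 3025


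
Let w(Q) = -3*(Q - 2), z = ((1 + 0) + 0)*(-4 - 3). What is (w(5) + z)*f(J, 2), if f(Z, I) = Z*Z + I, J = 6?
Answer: -608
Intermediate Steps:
z = -7 (z = (1 + 0)*(-7) = 1*(-7) = -7)
f(Z, I) = I + Z² (f(Z, I) = Z² + I = I + Z²)
w(Q) = 6 - 3*Q (w(Q) = -3*(-2 + Q) = 6 - 3*Q)
(w(5) + z)*f(J, 2) = ((6 - 3*5) - 7)*(2 + 6²) = ((6 - 15) - 7)*(2 + 36) = (-9 - 7)*38 = -16*38 = -608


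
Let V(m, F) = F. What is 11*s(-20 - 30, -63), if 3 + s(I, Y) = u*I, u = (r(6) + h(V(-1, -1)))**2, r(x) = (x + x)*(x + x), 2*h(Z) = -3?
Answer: -22336941/2 ≈ -1.1168e+7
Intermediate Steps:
h(Z) = -3/2 (h(Z) = (1/2)*(-3) = -3/2)
r(x) = 4*x**2 (r(x) = (2*x)*(2*x) = 4*x**2)
u = 81225/4 (u = (4*6**2 - 3/2)**2 = (4*36 - 3/2)**2 = (144 - 3/2)**2 = (285/2)**2 = 81225/4 ≈ 20306.)
s(I, Y) = -3 + 81225*I/4
11*s(-20 - 30, -63) = 11*(-3 + 81225*(-20 - 30)/4) = 11*(-3 + (81225/4)*(-50)) = 11*(-3 - 2030625/2) = 11*(-2030631/2) = -22336941/2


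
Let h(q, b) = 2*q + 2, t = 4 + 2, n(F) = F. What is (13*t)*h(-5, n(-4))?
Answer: -624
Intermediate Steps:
t = 6
h(q, b) = 2 + 2*q
(13*t)*h(-5, n(-4)) = (13*6)*(2 + 2*(-5)) = 78*(2 - 10) = 78*(-8) = -624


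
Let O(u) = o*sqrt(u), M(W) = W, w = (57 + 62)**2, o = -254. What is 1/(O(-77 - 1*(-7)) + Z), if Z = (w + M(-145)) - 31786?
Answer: I/(2*(-8885*I + 127*sqrt(70))) ≈ -5.5481e-5 + 6.635e-6*I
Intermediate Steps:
w = 14161 (w = 119**2 = 14161)
O(u) = -254*sqrt(u)
Z = -17770 (Z = (14161 - 145) - 31786 = 14016 - 31786 = -17770)
1/(O(-77 - 1*(-7)) + Z) = 1/(-254*sqrt(-77 - 1*(-7)) - 17770) = 1/(-254*sqrt(-77 + 7) - 17770) = 1/(-254*I*sqrt(70) - 17770) = 1/(-17770 - 254*I*sqrt(70))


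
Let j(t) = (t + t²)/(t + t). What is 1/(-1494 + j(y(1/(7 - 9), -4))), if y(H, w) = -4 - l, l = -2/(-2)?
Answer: -1/1496 ≈ -0.00066845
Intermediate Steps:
l = 1 (l = -2*(-½) = 1)
y(H, w) = -5 (y(H, w) = -4 - 1*1 = -4 - 1 = -5)
j(t) = (t + t²)/(2*t) (j(t) = (t + t²)/((2*t)) = (t + t²)*(1/(2*t)) = (t + t²)/(2*t))
1/(-1494 + j(y(1/(7 - 9), -4))) = 1/(-1494 + (½ + (½)*(-5))) = 1/(-1494 + (½ - 5/2)) = 1/(-1494 - 2) = 1/(-1496) = -1/1496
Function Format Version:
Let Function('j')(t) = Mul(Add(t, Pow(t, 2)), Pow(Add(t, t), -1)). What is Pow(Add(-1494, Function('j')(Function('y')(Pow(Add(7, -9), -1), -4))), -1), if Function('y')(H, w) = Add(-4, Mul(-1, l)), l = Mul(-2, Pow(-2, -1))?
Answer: Rational(-1, 1496) ≈ -0.00066845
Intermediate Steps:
l = 1 (l = Mul(-2, Rational(-1, 2)) = 1)
Function('y')(H, w) = -5 (Function('y')(H, w) = Add(-4, Mul(-1, 1)) = Add(-4, -1) = -5)
Function('j')(t) = Mul(Rational(1, 2), Pow(t, -1), Add(t, Pow(t, 2))) (Function('j')(t) = Mul(Add(t, Pow(t, 2)), Pow(Mul(2, t), -1)) = Mul(Add(t, Pow(t, 2)), Mul(Rational(1, 2), Pow(t, -1))) = Mul(Rational(1, 2), Pow(t, -1), Add(t, Pow(t, 2))))
Pow(Add(-1494, Function('j')(Function('y')(Pow(Add(7, -9), -1), -4))), -1) = Pow(Add(-1494, Add(Rational(1, 2), Mul(Rational(1, 2), -5))), -1) = Pow(Add(-1494, Add(Rational(1, 2), Rational(-5, 2))), -1) = Pow(Add(-1494, -2), -1) = Pow(-1496, -1) = Rational(-1, 1496)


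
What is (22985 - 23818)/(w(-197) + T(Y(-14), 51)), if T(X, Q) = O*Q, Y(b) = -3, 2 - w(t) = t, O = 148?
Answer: -833/7747 ≈ -0.10753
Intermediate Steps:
w(t) = 2 - t
T(X, Q) = 148*Q
(22985 - 23818)/(w(-197) + T(Y(-14), 51)) = (22985 - 23818)/((2 - 1*(-197)) + 148*51) = -833/((2 + 197) + 7548) = -833/(199 + 7548) = -833/7747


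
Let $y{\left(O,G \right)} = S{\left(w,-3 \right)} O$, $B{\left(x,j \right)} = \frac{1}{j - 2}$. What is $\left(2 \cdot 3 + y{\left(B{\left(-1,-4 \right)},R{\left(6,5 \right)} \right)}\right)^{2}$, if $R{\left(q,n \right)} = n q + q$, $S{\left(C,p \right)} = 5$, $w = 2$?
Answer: $\frac{961}{36} \approx 26.694$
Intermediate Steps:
$B{\left(x,j \right)} = \frac{1}{-2 + j}$
$R{\left(q,n \right)} = q + n q$
$y{\left(O,G \right)} = 5 O$
$\left(2 \cdot 3 + y{\left(B{\left(-1,-4 \right)},R{\left(6,5 \right)} \right)}\right)^{2} = \left(2 \cdot 3 + \frac{5}{-2 - 4}\right)^{2} = \left(6 + \frac{5}{-6}\right)^{2} = \left(6 + 5 \left(- \frac{1}{6}\right)\right)^{2} = \left(6 - \frac{5}{6}\right)^{2} = \left(\frac{31}{6}\right)^{2} = \frac{961}{36}$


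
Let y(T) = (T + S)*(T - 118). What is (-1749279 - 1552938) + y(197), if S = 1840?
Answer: -3141294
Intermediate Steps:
y(T) = (-118 + T)*(1840 + T) (y(T) = (T + 1840)*(T - 118) = (1840 + T)*(-118 + T) = (-118 + T)*(1840 + T))
(-1749279 - 1552938) + y(197) = (-1749279 - 1552938) + (-217120 + 197² + 1722*197) = -3302217 + (-217120 + 38809 + 339234) = -3302217 + 160923 = -3141294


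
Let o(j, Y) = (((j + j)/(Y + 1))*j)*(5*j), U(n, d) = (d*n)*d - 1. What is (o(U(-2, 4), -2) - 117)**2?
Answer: 129062718009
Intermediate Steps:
U(n, d) = -1 + n*d**2 (U(n, d) = n*d**2 - 1 = -1 + n*d**2)
o(j, Y) = 10*j**3/(1 + Y) (o(j, Y) = (((2*j)/(1 + Y))*j)*(5*j) = ((2*j/(1 + Y))*j)*(5*j) = (2*j**2/(1 + Y))*(5*j) = 10*j**3/(1 + Y))
(o(U(-2, 4), -2) - 117)**2 = (10*(-1 - 2*4**2)**3/(1 - 2) - 117)**2 = (10*(-1 - 2*16)**3/(-1) - 117)**2 = (10*(-1 - 32)**3*(-1) - 117)**2 = (10*(-33)**3*(-1) - 117)**2 = (10*(-35937)*(-1) - 117)**2 = (359370 - 117)**2 = 359253**2 = 129062718009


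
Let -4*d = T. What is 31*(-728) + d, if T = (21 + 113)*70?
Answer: -24913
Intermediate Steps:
T = 9380 (T = 134*70 = 9380)
d = -2345 (d = -¼*9380 = -2345)
31*(-728) + d = 31*(-728) - 2345 = -22568 - 2345 = -24913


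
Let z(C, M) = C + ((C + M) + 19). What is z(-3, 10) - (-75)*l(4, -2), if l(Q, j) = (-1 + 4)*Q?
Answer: 923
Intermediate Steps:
l(Q, j) = 3*Q
z(C, M) = 19 + M + 2*C (z(C, M) = C + (19 + C + M) = 19 + M + 2*C)
z(-3, 10) - (-75)*l(4, -2) = (19 + 10 + 2*(-3)) - (-75)*3*4 = (19 + 10 - 6) - (-75)*12 = 23 - 1*(-900) = 23 + 900 = 923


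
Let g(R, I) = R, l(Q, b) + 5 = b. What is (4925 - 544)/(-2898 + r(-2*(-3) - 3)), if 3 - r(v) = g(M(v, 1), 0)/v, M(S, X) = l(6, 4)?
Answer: -1011/668 ≈ -1.5135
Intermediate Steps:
l(Q, b) = -5 + b
M(S, X) = -1 (M(S, X) = -5 + 4 = -1)
r(v) = 3 + 1/v (r(v) = 3 - (-1)/v = 3 + 1/v)
(4925 - 544)/(-2898 + r(-2*(-3) - 3)) = (4925 - 544)/(-2898 + (3 + 1/(-2*(-3) - 3))) = 4381/(-2898 + (3 + 1/(6 - 3))) = 4381/(-2898 + (3 + 1/3)) = 4381/(-2898 + 10/3) = 4381/(-8684/3) = 4381*(-3/8684) = -1011/668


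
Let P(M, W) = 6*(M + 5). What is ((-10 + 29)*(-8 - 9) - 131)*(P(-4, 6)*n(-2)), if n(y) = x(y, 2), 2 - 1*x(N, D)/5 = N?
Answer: -54480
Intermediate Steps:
x(N, D) = 10 - 5*N
n(y) = 10 - 5*y
P(M, W) = 30 + 6*M (P(M, W) = 6*(5 + M) = 30 + 6*M)
((-10 + 29)*(-8 - 9) - 131)*(P(-4, 6)*n(-2)) = ((-10 + 29)*(-8 - 9) - 131)*((30 + 6*(-4))*(10 - 5*(-2))) = (19*(-17) - 131)*((30 - 24)*(10 + 10)) = (-323 - 131)*(6*20) = -454*120 = -54480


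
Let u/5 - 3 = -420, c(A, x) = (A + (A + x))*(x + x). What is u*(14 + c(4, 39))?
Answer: -7672800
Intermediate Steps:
c(A, x) = 2*x*(x + 2*A) (c(A, x) = (x + 2*A)*(2*x) = 2*x*(x + 2*A))
u = -2085 (u = 15 + 5*(-420) = 15 - 2100 = -2085)
u*(14 + c(4, 39)) = -2085*(14 + 2*39*(39 + 2*4)) = -2085*(14 + 2*39*(39 + 8)) = -2085*(14 + 2*39*47) = -2085*(14 + 3666) = -2085*3680 = -7672800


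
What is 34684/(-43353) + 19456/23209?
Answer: 38495012/1006179777 ≈ 0.038259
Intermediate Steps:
34684/(-43353) + 19456/23209 = 34684*(-1/43353) + 19456*(1/23209) = -34684/43353 + 19456/23209 = 38495012/1006179777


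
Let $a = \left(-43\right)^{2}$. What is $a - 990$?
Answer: $859$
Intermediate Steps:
$a = 1849$
$a - 990 = 1849 - 990 = 859$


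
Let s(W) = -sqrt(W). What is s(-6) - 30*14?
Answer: -420 - I*sqrt(6) ≈ -420.0 - 2.4495*I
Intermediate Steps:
s(-6) - 30*14 = -sqrt(-6) - 30*14 = -I*sqrt(6) - 420 = -420 - I*sqrt(6)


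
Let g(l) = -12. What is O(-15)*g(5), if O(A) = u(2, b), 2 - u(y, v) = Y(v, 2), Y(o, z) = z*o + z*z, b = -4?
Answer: -72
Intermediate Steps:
Y(o, z) = z² + o*z (Y(o, z) = o*z + z² = z² + o*z)
u(y, v) = -2 - 2*v (u(y, v) = 2 - 2*(v + 2) = 2 - 2*(2 + v) = 2 - (4 + 2*v) = 2 + (-4 - 2*v) = -2 - 2*v)
O(A) = 6 (O(A) = -2 - 2*(-4) = -2 + 8 = 6)
O(-15)*g(5) = 6*(-12) = -72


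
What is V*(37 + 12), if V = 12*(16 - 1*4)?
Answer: 7056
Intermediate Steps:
V = 144 (V = 12*(16 - 4) = 12*12 = 144)
V*(37 + 12) = 144*(37 + 12) = 144*49 = 7056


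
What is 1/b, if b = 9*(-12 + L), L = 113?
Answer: 1/909 ≈ 0.0011001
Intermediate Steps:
b = 909 (b = 9*(-12 + 113) = 9*101 = 909)
1/b = 1/909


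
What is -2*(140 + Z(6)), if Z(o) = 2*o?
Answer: -304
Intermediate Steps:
-2*(140 + Z(6)) = -2*(140 + 2*6) = -2*(140 + 12) = -2*152 = -304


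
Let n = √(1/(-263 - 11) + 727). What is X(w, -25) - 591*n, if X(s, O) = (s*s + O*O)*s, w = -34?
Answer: -60554 - 1773*√6064442/274 ≈ -76489.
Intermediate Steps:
X(s, O) = s*(O² + s²) (X(s, O) = (s² + O²)*s = (O² + s²)*s = s*(O² + s²))
n = 3*√6064442/274 (n = √(1/(-274) + 727) = √(-1/274 + 727) = √(199197/274) = 3*√6064442/274 ≈ 26.963)
X(w, -25) - 591*n = -34*((-25)² + (-34)²) - 1773*√6064442/274 = -34*(625 + 1156) - 1773*√6064442/274 = -34*1781 - 1773*√6064442/274 = -60554 - 1773*√6064442/274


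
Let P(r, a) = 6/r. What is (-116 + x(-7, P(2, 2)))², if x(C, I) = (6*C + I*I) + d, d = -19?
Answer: 28224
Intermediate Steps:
x(C, I) = -19 + I² + 6*C (x(C, I) = (6*C + I*I) - 19 = (6*C + I²) - 19 = (I² + 6*C) - 19 = -19 + I² + 6*C)
(-116 + x(-7, P(2, 2)))² = (-116 + (-19 + (6/2)² + 6*(-7)))² = (-116 + (-19 + (6*(½))² - 42))² = (-116 + (-19 + 3² - 42))² = (-116 + (-19 + 9 - 42))² = (-116 - 52)² = (-168)² = 28224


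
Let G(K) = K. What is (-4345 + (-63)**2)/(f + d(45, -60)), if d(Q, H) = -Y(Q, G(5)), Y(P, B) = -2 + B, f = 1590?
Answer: -376/1587 ≈ -0.23693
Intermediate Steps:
d(Q, H) = -3 (d(Q, H) = -(-2 + 5) = -1*3 = -3)
(-4345 + (-63)**2)/(f + d(45, -60)) = (-4345 + (-63)**2)/(1590 - 3) = (-4345 + 3969)/1587 = -376*1/1587 = -376/1587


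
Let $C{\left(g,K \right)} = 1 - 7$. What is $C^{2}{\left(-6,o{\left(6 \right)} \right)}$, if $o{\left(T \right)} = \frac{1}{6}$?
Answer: $36$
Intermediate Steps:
$o{\left(T \right)} = \frac{1}{6}$
$C{\left(g,K \right)} = -6$
$C^{2}{\left(-6,o{\left(6 \right)} \right)} = \left(-6\right)^{2} = 36$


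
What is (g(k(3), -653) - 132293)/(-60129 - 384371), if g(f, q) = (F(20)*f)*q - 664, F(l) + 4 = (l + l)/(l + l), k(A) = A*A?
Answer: 57663/222250 ≈ 0.25945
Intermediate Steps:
k(A) = A²
F(l) = -3 (F(l) = -4 + (l + l)/(l + l) = -4 + (2*l)/((2*l)) = -4 + (2*l)*(1/(2*l)) = -4 + 1 = -3)
g(f, q) = -664 - 3*f*q (g(f, q) = (-3*f)*q - 664 = -3*f*q - 664 = -664 - 3*f*q)
(g(k(3), -653) - 132293)/(-60129 - 384371) = ((-664 - 3*3²*(-653)) - 132293)/(-60129 - 384371) = ((-664 - 3*9*(-653)) - 132293)/(-444500) = ((-664 + 17631) - 132293)*(-1/444500) = (16967 - 132293)*(-1/444500) = -115326*(-1/444500) = 57663/222250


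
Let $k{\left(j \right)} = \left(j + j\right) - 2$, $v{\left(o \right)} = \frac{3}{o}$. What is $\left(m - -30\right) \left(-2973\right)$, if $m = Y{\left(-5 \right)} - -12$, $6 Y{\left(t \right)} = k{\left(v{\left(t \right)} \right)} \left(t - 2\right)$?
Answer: $- \frac{679826}{5} \approx -1.3597 \cdot 10^{5}$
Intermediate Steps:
$k{\left(j \right)} = -2 + 2 j$ ($k{\left(j \right)} = 2 j - 2 = -2 + 2 j$)
$Y{\left(t \right)} = \frac{\left(-2 + t\right) \left(-2 + \frac{6}{t}\right)}{6}$ ($Y{\left(t \right)} = \frac{\left(-2 + 2 \frac{3}{t}\right) \left(t - 2\right)}{6} = \frac{\left(-2 + \frac{6}{t}\right) \left(-2 + t\right)}{6} = \frac{\left(-2 + t\right) \left(-2 + \frac{6}{t}\right)}{6}$)
$m = \frac{236}{15}$ ($m = \left(\frac{5}{3} - \frac{2}{-5} - - \frac{5}{3}\right) - -12 = \left(\frac{5}{3} - - \frac{2}{5} + \frac{5}{3}\right) + 12 = \left(\frac{5}{3} + \frac{2}{5} + \frac{5}{3}\right) + 12 = \frac{56}{15} + 12 = \frac{236}{15} \approx 15.733$)
$\left(m - -30\right) \left(-2973\right) = \left(\frac{236}{15} - -30\right) \left(-2973\right) = \left(\frac{236}{15} + 30\right) \left(-2973\right) = \frac{686}{15} \left(-2973\right) = - \frac{679826}{5}$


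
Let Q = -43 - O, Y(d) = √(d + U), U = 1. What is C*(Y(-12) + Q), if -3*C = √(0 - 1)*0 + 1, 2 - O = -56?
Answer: 101/3 - I*√11/3 ≈ 33.667 - 1.1055*I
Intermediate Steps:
O = 58 (O = 2 - 1*(-56) = 2 + 56 = 58)
Y(d) = √(1 + d) (Y(d) = √(d + 1) = √(1 + d))
C = -⅓ (C = -(√(0 - 1)*0 + 1)/3 = -(√(-1)*0 + 1)/3 = -(I*0 + 1)/3 = -(0 + 1)/3 = -⅓*1 = -⅓ ≈ -0.33333)
Q = -101 (Q = -43 - 1*58 = -43 - 58 = -101)
C*(Y(-12) + Q) = -(√(1 - 12) - 101)/3 = -(√(-11) - 101)/3 = -(I*√11 - 101)/3 = -(-101 + I*√11)/3 = 101/3 - I*√11/3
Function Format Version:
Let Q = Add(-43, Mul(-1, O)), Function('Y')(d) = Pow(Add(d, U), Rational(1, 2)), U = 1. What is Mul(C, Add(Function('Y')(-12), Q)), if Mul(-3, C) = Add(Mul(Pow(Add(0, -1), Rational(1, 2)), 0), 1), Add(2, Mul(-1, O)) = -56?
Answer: Add(Rational(101, 3), Mul(Rational(-1, 3), I, Pow(11, Rational(1, 2)))) ≈ Add(33.667, Mul(-1.1055, I))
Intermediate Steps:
O = 58 (O = Add(2, Mul(-1, -56)) = Add(2, 56) = 58)
Function('Y')(d) = Pow(Add(1, d), Rational(1, 2)) (Function('Y')(d) = Pow(Add(d, 1), Rational(1, 2)) = Pow(Add(1, d), Rational(1, 2)))
C = Rational(-1, 3) (C = Mul(Rational(-1, 3), Add(Mul(Pow(Add(0, -1), Rational(1, 2)), 0), 1)) = Mul(Rational(-1, 3), Add(Mul(Pow(-1, Rational(1, 2)), 0), 1)) = Mul(Rational(-1, 3), Add(Mul(I, 0), 1)) = Mul(Rational(-1, 3), Add(0, 1)) = Mul(Rational(-1, 3), 1) = Rational(-1, 3) ≈ -0.33333)
Q = -101 (Q = Add(-43, Mul(-1, 58)) = Add(-43, -58) = -101)
Mul(C, Add(Function('Y')(-12), Q)) = Mul(Rational(-1, 3), Add(Pow(Add(1, -12), Rational(1, 2)), -101)) = Mul(Rational(-1, 3), Add(Pow(-11, Rational(1, 2)), -101)) = Mul(Rational(-1, 3), Add(Mul(I, Pow(11, Rational(1, 2))), -101)) = Mul(Rational(-1, 3), Add(-101, Mul(I, Pow(11, Rational(1, 2))))) = Add(Rational(101, 3), Mul(Rational(-1, 3), I, Pow(11, Rational(1, 2))))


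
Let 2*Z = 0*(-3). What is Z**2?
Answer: 0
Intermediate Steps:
Z = 0 (Z = (0*(-3))/2 = (1/2)*0 = 0)
Z**2 = 0**2 = 0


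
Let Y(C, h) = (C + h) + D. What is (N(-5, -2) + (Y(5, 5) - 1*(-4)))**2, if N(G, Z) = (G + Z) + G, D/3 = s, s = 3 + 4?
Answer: 529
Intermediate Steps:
s = 7
D = 21 (D = 3*7 = 21)
N(G, Z) = Z + 2*G
Y(C, h) = 21 + C + h (Y(C, h) = (C + h) + 21 = 21 + C + h)
(N(-5, -2) + (Y(5, 5) - 1*(-4)))**2 = ((-2 + 2*(-5)) + ((21 + 5 + 5) - 1*(-4)))**2 = ((-2 - 10) + (31 + 4))**2 = (-12 + 35)**2 = 23**2 = 529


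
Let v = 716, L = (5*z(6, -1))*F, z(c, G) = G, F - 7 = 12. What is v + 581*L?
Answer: -54479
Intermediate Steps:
F = 19 (F = 7 + 12 = 19)
L = -95 (L = (5*(-1))*19 = -5*19 = -95)
v + 581*L = 716 + 581*(-95) = 716 - 55195 = -54479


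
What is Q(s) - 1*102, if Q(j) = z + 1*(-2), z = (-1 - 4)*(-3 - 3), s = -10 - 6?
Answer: -74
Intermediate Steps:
s = -16
z = 30 (z = -5*(-6) = 30)
Q(j) = 28 (Q(j) = 30 + 1*(-2) = 30 - 2 = 28)
Q(s) - 1*102 = 28 - 1*102 = 28 - 102 = -74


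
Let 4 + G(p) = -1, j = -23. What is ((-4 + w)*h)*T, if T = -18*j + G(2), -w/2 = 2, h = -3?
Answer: 9816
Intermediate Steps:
w = -4 (w = -2*2 = -4)
G(p) = -5 (G(p) = -4 - 1 = -5)
T = 409 (T = -18*(-23) - 5 = 414 - 5 = 409)
((-4 + w)*h)*T = ((-4 - 4)*(-3))*409 = -8*(-3)*409 = 24*409 = 9816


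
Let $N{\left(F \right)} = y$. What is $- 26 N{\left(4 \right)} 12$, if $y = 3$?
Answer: $-936$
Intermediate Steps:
$N{\left(F \right)} = 3$
$- 26 N{\left(4 \right)} 12 = \left(-26\right) 3 \cdot 12 = \left(-78\right) 12 = -936$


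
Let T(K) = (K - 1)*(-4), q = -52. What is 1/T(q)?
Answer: 1/212 ≈ 0.0047170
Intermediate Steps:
T(K) = 4 - 4*K (T(K) = (-1 + K)*(-4) = 4 - 4*K)
1/T(q) = 1/(4 - 4*(-52)) = 1/(4 + 208) = 1/212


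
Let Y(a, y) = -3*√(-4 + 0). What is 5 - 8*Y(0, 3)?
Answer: 5 + 48*I ≈ 5.0 + 48.0*I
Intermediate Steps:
Y(a, y) = -6*I
5 - 8*Y(0, 3) = 5 - (-48)*I = 5 + 48*I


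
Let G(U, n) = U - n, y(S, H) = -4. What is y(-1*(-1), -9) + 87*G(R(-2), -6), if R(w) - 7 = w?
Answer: 953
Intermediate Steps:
R(w) = 7 + w
y(-1*(-1), -9) + 87*G(R(-2), -6) = -4 + 87*((7 - 2) - 1*(-6)) = -4 + 87*(5 + 6) = -4 + 87*11 = -4 + 957 = 953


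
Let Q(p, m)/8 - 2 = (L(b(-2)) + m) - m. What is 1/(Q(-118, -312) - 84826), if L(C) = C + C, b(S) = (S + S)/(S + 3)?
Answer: -1/84874 ≈ -1.1782e-5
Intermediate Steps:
b(S) = 2*S/(3 + S) (b(S) = (2*S)/(3 + S) = 2*S/(3 + S))
L(C) = 2*C
Q(p, m) = -48 (Q(p, m) = 16 + 8*((2*(2*(-2)/(3 - 2)) + m) - m) = 16 + 8*((2*(2*(-2)/1) + m) - m) = 16 + 8*((2*(2*(-2)*1) + m) - m) = 16 + 8*((2*(-4) + m) - m) = 16 + 8*((-8 + m) - m) = 16 + 8*(-8) = 16 - 64 = -48)
1/(Q(-118, -312) - 84826) = 1/(-48 - 84826) = 1/(-84874) = -1/84874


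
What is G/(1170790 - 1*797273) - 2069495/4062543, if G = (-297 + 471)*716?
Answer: -266863706803/1517428873731 ≈ -0.17587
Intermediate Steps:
G = 124584 (G = 174*716 = 124584)
G/(1170790 - 1*797273) - 2069495/4062543 = 124584/(1170790 - 1*797273) - 2069495/4062543 = 124584/(1170790 - 797273) - 2069495*1/4062543 = 124584/373517 - 2069495/4062543 = -266863706803/1517428873731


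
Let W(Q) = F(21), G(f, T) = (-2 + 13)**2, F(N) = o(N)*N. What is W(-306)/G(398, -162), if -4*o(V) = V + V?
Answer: -441/242 ≈ -1.8223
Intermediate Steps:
o(V) = -V/2 (o(V) = -(V + V)/4 = -V/2)
F(N) = -N**2/2 (F(N) = (-N/2)*N = -N**2/2)
G(f, T) = 121 (G(f, T) = 11**2 = 121)
W(Q) = -441/2 (W(Q) = -1/2*21**2 = -1/2*441 = -441/2)
W(-306)/G(398, -162) = -441/2/121 = -441/2*1/121 = -441/242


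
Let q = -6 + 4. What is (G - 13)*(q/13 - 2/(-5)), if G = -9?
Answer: -352/65 ≈ -5.4154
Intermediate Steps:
q = -2
(G - 13)*(q/13 - 2/(-5)) = (-9 - 13)*(-2/13 - 2/(-5)) = -22*(-2*1/13 - 2*(-⅕)) = -22*(-2/13 + ⅖) = -22*16/65 = -352/65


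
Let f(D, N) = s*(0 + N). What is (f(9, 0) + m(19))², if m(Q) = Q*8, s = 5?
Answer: 23104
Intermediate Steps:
f(D, N) = 5*N (f(D, N) = 5*(0 + N) = 5*N)
m(Q) = 8*Q
(f(9, 0) + m(19))² = (5*0 + 8*19)² = (0 + 152)² = 152² = 23104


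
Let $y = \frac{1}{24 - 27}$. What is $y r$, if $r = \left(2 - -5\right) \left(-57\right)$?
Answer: $133$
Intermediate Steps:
$r = -399$ ($r = \left(2 + 5\right) \left(-57\right) = 7 \left(-57\right) = -399$)
$y = - \frac{1}{3}$ ($y = \frac{1}{-3} = - \frac{1}{3} \approx -0.33333$)
$y r = \left(- \frac{1}{3}\right) \left(-399\right) = 133$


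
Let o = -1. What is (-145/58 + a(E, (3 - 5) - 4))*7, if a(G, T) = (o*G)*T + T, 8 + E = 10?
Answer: 49/2 ≈ 24.500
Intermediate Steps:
E = 2 (E = -8 + 10 = 2)
a(G, T) = T - G*T (a(G, T) = (-G)*T + T = -G*T + T = T - G*T)
(-145/58 + a(E, (3 - 5) - 4))*7 = (-145/58 + ((3 - 5) - 4)*(1 - 1*2))*7 = (-145*1/58 + (-2 - 4)*(1 - 2))*7 = (-5/2 - 6*(-1))*7 = (-5/2 + 6)*7 = (7/2)*7 = 49/2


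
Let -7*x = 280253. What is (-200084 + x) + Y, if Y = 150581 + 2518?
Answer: -609148/7 ≈ -87021.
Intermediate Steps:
x = -280253/7 (x = -1/7*280253 = -280253/7 ≈ -40036.)
Y = 153099
(-200084 + x) + Y = (-200084 - 280253/7) + 153099 = -1680841/7 + 153099 = -609148/7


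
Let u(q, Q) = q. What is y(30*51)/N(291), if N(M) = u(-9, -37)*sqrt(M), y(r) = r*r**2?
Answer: -132651000*sqrt(291)/97 ≈ -2.3328e+7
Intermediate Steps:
y(r) = r**3
N(M) = -9*sqrt(M)
y(30*51)/N(291) = (30*51)**3/((-9*sqrt(291))) = 1530**3*(-sqrt(291)/2619) = 3581577000*(-sqrt(291)/2619) = -132651000*sqrt(291)/97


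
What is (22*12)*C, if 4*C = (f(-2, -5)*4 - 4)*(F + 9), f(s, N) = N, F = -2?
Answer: -11088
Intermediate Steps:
C = -42 (C = ((-5*4 - 4)*(-2 + 9))/4 = ((-20 - 4)*7)/4 = (-24*7)/4 = (¼)*(-168) = -42)
(22*12)*C = (22*12)*(-42) = 264*(-42) = -11088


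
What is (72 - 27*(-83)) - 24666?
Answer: -22353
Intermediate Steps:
(72 - 27*(-83)) - 24666 = (72 + 2241) - 24666 = 2313 - 24666 = -22353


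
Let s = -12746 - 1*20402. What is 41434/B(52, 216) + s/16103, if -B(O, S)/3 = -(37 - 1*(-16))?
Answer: 661941170/2560377 ≈ 258.53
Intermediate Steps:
B(O, S) = 159 (B(O, S) = -(-3)*(37 - 1*(-16)) = -(-3)*(37 + 16) = -(-3)*53 = -3*(-53) = 159)
s = -33148 (s = -12746 - 20402 = -33148)
41434/B(52, 216) + s/16103 = 41434/159 - 33148/16103 = 661941170/2560377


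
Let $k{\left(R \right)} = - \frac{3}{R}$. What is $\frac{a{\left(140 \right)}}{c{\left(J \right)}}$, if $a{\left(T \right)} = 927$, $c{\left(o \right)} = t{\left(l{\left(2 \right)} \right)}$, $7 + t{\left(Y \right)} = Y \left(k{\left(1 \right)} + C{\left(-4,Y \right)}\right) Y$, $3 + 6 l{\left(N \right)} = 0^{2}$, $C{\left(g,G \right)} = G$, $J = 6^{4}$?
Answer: $- \frac{824}{7} \approx -117.71$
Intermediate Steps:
$J = 1296$
$l{\left(N \right)} = - \frac{1}{2}$ ($l{\left(N \right)} = - \frac{1}{2} + \frac{0^{2}}{6} = - \frac{1}{2} + \frac{1}{6} \cdot 0 = - \frac{1}{2} + 0 = - \frac{1}{2}$)
$t{\left(Y \right)} = -7 + Y^{2} \left(-3 + Y\right)$ ($t{\left(Y \right)} = -7 + Y \left(- \frac{3}{1} + Y\right) Y = -7 + Y \left(\left(-3\right) 1 + Y\right) Y = -7 + Y \left(-3 + Y\right) Y = -7 + Y^{2} \left(-3 + Y\right)$)
$c{\left(o \right)} = - \frac{63}{8}$ ($c{\left(o \right)} = -7 + \left(- \frac{1}{2}\right)^{3} - 3 \left(- \frac{1}{2}\right)^{2} = -7 - \frac{1}{8} - \frac{3}{4} = - \frac{63}{8}$)
$\frac{a{\left(140 \right)}}{c{\left(J \right)}} = \frac{927}{- \frac{63}{8}} = 927 \left(- \frac{8}{63}\right) = - \frac{824}{7}$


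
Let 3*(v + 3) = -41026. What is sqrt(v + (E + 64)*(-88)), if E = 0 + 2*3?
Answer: I*sqrt(178545)/3 ≈ 140.85*I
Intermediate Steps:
v = -41035/3 (v = -3 + (1/3)*(-41026) = -3 - 41026/3 = -41035/3 ≈ -13678.)
E = 6 (E = 0 + 6 = 6)
sqrt(v + (E + 64)*(-88)) = sqrt(-41035/3 + (6 + 64)*(-88)) = sqrt(-41035/3 + 70*(-88)) = sqrt(-41035/3 - 6160) = sqrt(-59515/3) = I*sqrt(178545)/3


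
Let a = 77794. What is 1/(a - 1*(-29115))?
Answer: 1/106909 ≈ 9.3538e-6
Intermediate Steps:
1/(a - 1*(-29115)) = 1/(77794 - 1*(-29115)) = 1/(77794 + 29115) = 1/106909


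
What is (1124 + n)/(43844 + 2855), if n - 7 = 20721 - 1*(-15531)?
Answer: 2199/2747 ≈ 0.80051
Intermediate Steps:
n = 36259 (n = 7 + (20721 - 1*(-15531)) = 7 + (20721 + 15531) = 7 + 36252 = 36259)
(1124 + n)/(43844 + 2855) = (1124 + 36259)/(43844 + 2855) = 37383/46699 = 37383*(1/46699) = 2199/2747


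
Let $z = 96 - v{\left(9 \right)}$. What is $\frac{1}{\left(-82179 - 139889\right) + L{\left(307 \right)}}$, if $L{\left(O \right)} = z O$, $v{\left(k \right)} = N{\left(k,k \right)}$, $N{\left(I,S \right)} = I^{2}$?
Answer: $- \frac{1}{217463} \approx -4.5985 \cdot 10^{-6}$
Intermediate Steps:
$v{\left(k \right)} = k^{2}$
$z = 15$ ($z = 96 - 9^{2} = 96 - 81 = 15$)
$L{\left(O \right)} = 15 O$
$\frac{1}{\left(-82179 - 139889\right) + L{\left(307 \right)}} = \frac{1}{\left(-82179 - 139889\right) + 15 \cdot 307} = \frac{1}{-222068 + 4605} = \frac{1}{-217463} = - \frac{1}{217463}$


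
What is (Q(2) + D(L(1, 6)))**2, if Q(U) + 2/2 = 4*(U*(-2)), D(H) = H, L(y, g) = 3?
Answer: 196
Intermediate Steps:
Q(U) = -1 - 8*U (Q(U) = -1 + 4*(U*(-2)) = -1 + 4*(-2*U) = -1 - 8*U)
(Q(2) + D(L(1, 6)))**2 = ((-1 - 8*2) + 3)**2 = ((-1 - 16) + 3)**2 = (-17 + 3)**2 = (-14)**2 = 196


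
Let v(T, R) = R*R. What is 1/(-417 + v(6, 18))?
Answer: -1/93 ≈ -0.010753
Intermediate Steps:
v(T, R) = R²
1/(-417 + v(6, 18)) = 1/(-417 + 18²) = 1/(-417 + 324) = 1/(-93) = -1/93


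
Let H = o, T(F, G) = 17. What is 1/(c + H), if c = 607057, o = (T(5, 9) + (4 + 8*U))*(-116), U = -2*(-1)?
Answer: 1/602765 ≈ 1.6590e-6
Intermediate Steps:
U = 2
o = -4292 (o = (17 + (4 + 8*2))*(-116) = (17 + (4 + 16))*(-116) = (17 + 20)*(-116) = 37*(-116) = -4292)
H = -4292
1/(c + H) = 1/(607057 - 4292) = 1/602765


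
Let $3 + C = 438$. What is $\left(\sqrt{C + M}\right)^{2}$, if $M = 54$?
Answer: $489$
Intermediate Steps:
$C = 435$ ($C = -3 + 438 = 435$)
$\left(\sqrt{C + M}\right)^{2} = \left(\sqrt{435 + 54}\right)^{2} = \left(\sqrt{489}\right)^{2} = 489$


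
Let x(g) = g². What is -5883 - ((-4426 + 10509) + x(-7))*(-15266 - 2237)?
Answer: 107322513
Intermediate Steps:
-5883 - ((-4426 + 10509) + x(-7))*(-15266 - 2237) = -5883 - ((-4426 + 10509) + (-7)²)*(-15266 - 2237) = -5883 - (6083 + 49)*(-17503) = -5883 - 6132*(-17503) = -5883 - 1*(-107328396) = -5883 + 107328396 = 107322513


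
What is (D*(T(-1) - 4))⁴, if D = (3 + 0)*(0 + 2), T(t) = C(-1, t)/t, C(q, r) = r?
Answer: 104976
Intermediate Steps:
T(t) = 1 (T(t) = t/t = 1)
D = 6 (D = 3*2 = 6)
(D*(T(-1) - 4))⁴ = (6*(1 - 4))⁴ = (6*(-3))⁴ = (-18)⁴ = 104976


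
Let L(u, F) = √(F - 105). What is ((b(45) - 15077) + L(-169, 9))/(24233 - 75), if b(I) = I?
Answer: -7516/12079 + 2*I*√6/12079 ≈ -0.62224 + 0.00040558*I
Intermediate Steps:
L(u, F) = √(-105 + F)
((b(45) - 15077) + L(-169, 9))/(24233 - 75) = ((45 - 15077) + √(-105 + 9))/(24233 - 75) = (-15032 + √(-96))/24158 = (-15032 + 4*I*√6)*(1/24158) = -7516/12079 + 2*I*√6/12079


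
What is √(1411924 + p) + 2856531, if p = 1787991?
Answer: 2856531 + √3199915 ≈ 2.8583e+6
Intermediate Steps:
√(1411924 + p) + 2856531 = √(1411924 + 1787991) + 2856531 = √3199915 + 2856531 = 2856531 + √3199915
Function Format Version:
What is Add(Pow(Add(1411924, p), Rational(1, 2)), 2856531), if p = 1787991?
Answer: Add(2856531, Pow(3199915, Rational(1, 2))) ≈ 2.8583e+6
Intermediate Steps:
Add(Pow(Add(1411924, p), Rational(1, 2)), 2856531) = Add(Pow(Add(1411924, 1787991), Rational(1, 2)), 2856531) = Add(Pow(3199915, Rational(1, 2)), 2856531) = Add(2856531, Pow(3199915, Rational(1, 2)))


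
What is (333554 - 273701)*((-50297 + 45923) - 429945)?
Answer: -25995295107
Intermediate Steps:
(333554 - 273701)*((-50297 + 45923) - 429945) = 59853*(-4374 - 429945) = 59853*(-434319) = -25995295107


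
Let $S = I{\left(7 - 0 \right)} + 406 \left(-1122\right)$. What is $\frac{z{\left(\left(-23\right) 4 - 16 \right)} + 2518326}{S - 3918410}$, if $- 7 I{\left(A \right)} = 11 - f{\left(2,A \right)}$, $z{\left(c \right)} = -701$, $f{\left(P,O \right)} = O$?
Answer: $- \frac{1602125}{2783418} \approx -0.5756$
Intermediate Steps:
$I{\left(A \right)} = - \frac{11}{7} + \frac{A}{7}$ ($I{\left(A \right)} = - \frac{11 - A}{7} = - \frac{11}{7} + \frac{A}{7}$)
$S = - \frac{3188728}{7}$ ($S = \left(- \frac{11}{7} + \frac{7 - 0}{7}\right) + 406 \left(-1122\right) = \left(- \frac{11}{7} + \frac{7 + 0}{7}\right) - 455532 = \left(- \frac{11}{7} + \frac{1}{7} \cdot 7\right) - 455532 = \left(- \frac{11}{7} + 1\right) - 455532 = - \frac{4}{7} - 455532 = - \frac{3188728}{7} \approx -4.5553 \cdot 10^{5}$)
$\frac{z{\left(\left(-23\right) 4 - 16 \right)} + 2518326}{S - 3918410} = \frac{-701 + 2518326}{- \frac{3188728}{7} - 3918410} = \frac{2517625}{- \frac{30617598}{7}} = 2517625 \left(- \frac{7}{30617598}\right) = - \frac{1602125}{2783418}$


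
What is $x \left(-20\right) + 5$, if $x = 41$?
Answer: $-815$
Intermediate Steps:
$x \left(-20\right) + 5 = 41 \left(-20\right) + 5 = -820 + 5 = -815$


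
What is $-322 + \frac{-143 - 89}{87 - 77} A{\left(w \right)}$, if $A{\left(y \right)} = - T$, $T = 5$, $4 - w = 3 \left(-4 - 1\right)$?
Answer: $-206$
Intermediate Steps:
$w = 19$ ($w = 4 - 3 \left(-4 - 1\right) = 4 - 3 \left(-5\right) = 4 - -15 = 4 + 15 = 19$)
$A{\left(y \right)} = -5$ ($A{\left(y \right)} = \left(-1\right) 5 = -5$)
$-322 + \frac{-143 - 89}{87 - 77} A{\left(w \right)} = -322 + \frac{-143 - 89}{87 - 77} \left(-5\right) = -322 + - \frac{232}{10} \left(-5\right) = -322 + \left(-232\right) \frac{1}{10} \left(-5\right) = -322 - -116 = -322 + 116 = -206$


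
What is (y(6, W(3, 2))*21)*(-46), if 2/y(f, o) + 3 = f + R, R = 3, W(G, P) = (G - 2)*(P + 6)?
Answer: -322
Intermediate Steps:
W(G, P) = (-2 + G)*(6 + P)
y(f, o) = 2/f (y(f, o) = 2/(-3 + (f + 3)) = 2/(-3 + (3 + f)) = 2/f)
(y(6, W(3, 2))*21)*(-46) = ((2/6)*21)*(-46) = ((2*(⅙))*21)*(-46) = ((⅓)*21)*(-46) = 7*(-46) = -322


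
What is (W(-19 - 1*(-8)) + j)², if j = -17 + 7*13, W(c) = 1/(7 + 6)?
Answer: 927369/169 ≈ 5487.4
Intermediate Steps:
W(c) = 1/13
j = 74 (j = -17 + 91 = 74)
(W(-19 - 1*(-8)) + j)² = (1/13 + 74)² = (963/13)² = 927369/169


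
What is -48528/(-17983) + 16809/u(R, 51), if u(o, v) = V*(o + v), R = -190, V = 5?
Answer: -268549287/12498185 ≈ -21.487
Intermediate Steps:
u(o, v) = 5*o + 5*v (u(o, v) = 5*(o + v) = 5*o + 5*v)
-48528/(-17983) + 16809/u(R, 51) = -48528/(-17983) + 16809/(5*(-190) + 5*51) = -48528*(-1/17983) + 16809/(-950 + 255) = 48528/17983 + 16809/(-695) = 48528/17983 + 16809*(-1/695) = 48528/17983 - 16809/695 = -268549287/12498185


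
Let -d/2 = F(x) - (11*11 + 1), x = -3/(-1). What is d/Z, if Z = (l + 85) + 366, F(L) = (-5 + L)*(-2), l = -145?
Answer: 118/153 ≈ 0.77124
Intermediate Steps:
x = 3 (x = -3*(-1) = 3)
F(L) = 10 - 2*L
Z = 306 (Z = (-145 + 85) + 366 = -60 + 366 = 306)
d = 236 (d = -2*((10 - 2*3) - (11*11 + 1)) = -2*((10 - 6) - (121 + 1)) = -2*(4 - 1*122) = -2*(4 - 122) = -2*(-118) = 236)
d/Z = 236/306 = 236*(1/306) = 118/153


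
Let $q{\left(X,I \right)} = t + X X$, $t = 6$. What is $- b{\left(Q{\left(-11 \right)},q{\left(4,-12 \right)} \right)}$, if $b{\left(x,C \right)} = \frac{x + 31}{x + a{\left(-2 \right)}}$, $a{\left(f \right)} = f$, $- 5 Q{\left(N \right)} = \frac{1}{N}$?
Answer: $\frac{1706}{109} \approx 15.651$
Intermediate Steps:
$q{\left(X,I \right)} = 6 + X^{2}$ ($q{\left(X,I \right)} = 6 + X X = 6 + X^{2}$)
$Q{\left(N \right)} = - \frac{1}{5 N}$
$b{\left(x,C \right)} = \frac{31 + x}{-2 + x}$ ($b{\left(x,C \right)} = \frac{x + 31}{x - 2} = \frac{31 + x}{-2 + x}$)
$- b{\left(Q{\left(-11 \right)},q{\left(4,-12 \right)} \right)} = - \frac{31 - \frac{1}{5 \left(-11\right)}}{-2 - \frac{1}{5 \left(-11\right)}} = - \frac{31 - - \frac{1}{55}}{-2 - - \frac{1}{55}} = - \frac{31 + \frac{1}{55}}{-2 + \frac{1}{55}} = - \frac{1706}{\left(- \frac{109}{55}\right) 55} = - \frac{\left(-55\right) 1706}{109 \cdot 55} = \left(-1\right) \left(- \frac{1706}{109}\right) = \frac{1706}{109}$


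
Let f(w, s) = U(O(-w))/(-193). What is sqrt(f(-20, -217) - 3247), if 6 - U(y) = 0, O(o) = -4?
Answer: I*sqrt(120948661)/193 ≈ 56.983*I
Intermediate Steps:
U(y) = 6 (U(y) = 6 - 1*0 = 6 + 0 = 6)
f(w, s) = -6/193 (f(w, s) = 6/(-193) = 6*(-1/193) = -6/193)
sqrt(f(-20, -217) - 3247) = sqrt(-6/193 - 3247) = sqrt(-626677/193) = I*sqrt(120948661)/193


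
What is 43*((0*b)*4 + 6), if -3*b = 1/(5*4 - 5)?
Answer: 258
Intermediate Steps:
b = -1/45 (b = -1/(3*(5*4 - 5)) = -1/(3*(20 - 5)) = -⅓/15 = -⅓*1/15 = -1/45 ≈ -0.022222)
43*((0*b)*4 + 6) = 43*((0*(-1/45))*4 + 6) = 43*(0*4 + 6) = 43*(0 + 6) = 43*6 = 258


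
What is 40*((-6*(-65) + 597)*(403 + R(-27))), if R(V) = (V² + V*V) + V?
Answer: 72406320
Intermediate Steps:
R(V) = V + 2*V² (R(V) = (V² + V²) + V = 2*V² + V = V + 2*V²)
40*((-6*(-65) + 597)*(403 + R(-27))) = 40*((-6*(-65) + 597)*(403 - 27*(1 + 2*(-27)))) = 40*((390 + 597)*(403 - 27*(1 - 54))) = 40*(987*(403 - 27*(-53))) = 40*(987*(403 + 1431)) = 40*(987*1834) = 40*1810158 = 72406320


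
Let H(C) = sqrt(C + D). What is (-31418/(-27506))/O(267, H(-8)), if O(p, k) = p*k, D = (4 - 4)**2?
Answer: -15709*I*sqrt(2)/14688204 ≈ -0.0015125*I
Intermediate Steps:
D = 0 (D = 0**2 = 0)
H(C) = sqrt(C) (H(C) = sqrt(C + 0) = sqrt(C))
O(p, k) = k*p
(-31418/(-27506))/O(267, H(-8)) = (-31418/(-27506))/((sqrt(-8)*267)) = (-31418*(-1/27506))/(((2*I*sqrt(2))*267)) = 15709/(13753*((534*I*sqrt(2)))) = 15709*(-I*sqrt(2)/1068)/13753 = -15709*I*sqrt(2)/14688204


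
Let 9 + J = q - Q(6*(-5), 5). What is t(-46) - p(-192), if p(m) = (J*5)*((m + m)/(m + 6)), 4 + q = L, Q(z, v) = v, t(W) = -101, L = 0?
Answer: 2629/31 ≈ 84.806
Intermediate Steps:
q = -4 (q = -4 + 0 = -4)
J = -18 (J = -9 + (-4 - 1*5) = -9 + (-4 - 5) = -9 - 9 = -18)
p(m) = -180*m/(6 + m) (p(m) = (-18*5)*((m + m)/(m + 6)) = -90*2*m/(6 + m) = -180*m/(6 + m))
t(-46) - p(-192) = -101 - (-180)*(-192)/(6 - 192) = -101 - (-180)*(-192)/(-186) = -101 - (-180)*(-192)*(-1)/186 = -101 - 1*(-5760/31) = -101 + 5760/31 = 2629/31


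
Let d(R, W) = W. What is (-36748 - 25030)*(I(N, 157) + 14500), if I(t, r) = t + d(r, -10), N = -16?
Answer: -894174772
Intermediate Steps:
I(t, r) = -10 + t (I(t, r) = t - 10 = -10 + t)
(-36748 - 25030)*(I(N, 157) + 14500) = (-36748 - 25030)*((-10 - 16) + 14500) = -61778*(-26 + 14500) = -61778*14474 = -894174772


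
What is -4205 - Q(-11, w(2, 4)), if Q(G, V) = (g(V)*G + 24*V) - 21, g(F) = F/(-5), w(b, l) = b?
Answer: -21182/5 ≈ -4236.4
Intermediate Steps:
g(F) = -F/5 (g(F) = F*(-⅕) = -F/5)
Q(G, V) = -21 + 24*V - G*V/5 (Q(G, V) = ((-V/5)*G + 24*V) - 21 = (-G*V/5 + 24*V) - 21 = (24*V - G*V/5) - 21 = -21 + 24*V - G*V/5)
-4205 - Q(-11, w(2, 4)) = -4205 - (-21 + 24*2 - ⅕*(-11)*2) = -4205 - (-21 + 48 + 22/5) = -4205 - 1*157/5 = -4205 - 157/5 = -21182/5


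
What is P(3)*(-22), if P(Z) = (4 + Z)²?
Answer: -1078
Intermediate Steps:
P(3)*(-22) = (4 + 3)²*(-22) = 7²*(-22) = 49*(-22) = -1078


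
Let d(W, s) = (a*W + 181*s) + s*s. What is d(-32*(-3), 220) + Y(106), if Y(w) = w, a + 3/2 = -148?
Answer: 73974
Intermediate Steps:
a = -299/2 (a = -3/2 - 148 = -299/2 ≈ -149.50)
d(W, s) = s² + 181*s - 299*W/2 (d(W, s) = (-299*W/2 + 181*s) + s*s = (181*s - 299*W/2) + s² = s² + 181*s - 299*W/2)
d(-32*(-3), 220) + Y(106) = (220² + 181*220 - (-4784)*(-3)) + 106 = (48400 + 39820 - 299/2*96) + 106 = (48400 + 39820 - 14352) + 106 = 73868 + 106 = 73974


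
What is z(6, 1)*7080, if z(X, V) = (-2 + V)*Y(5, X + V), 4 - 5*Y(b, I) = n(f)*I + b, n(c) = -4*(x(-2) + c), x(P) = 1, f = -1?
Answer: 1416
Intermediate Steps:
n(c) = -4 - 4*c (n(c) = -4*(1 + c) = -4 - 4*c)
Y(b, I) = 4/5 - b/5 (Y(b, I) = 4/5 - ((-4 - 4*(-1))*I + b)/5 = 4/5 - ((-4 + 4)*I + b)/5 = 4/5 - (0*I + b)/5 = 4/5 - (0 + b)/5 = 4/5 - b/5)
z(X, V) = 2/5 - V/5 (z(X, V) = (-2 + V)*(4/5 - 1/5*5) = (-2 + V)*(4/5 - 1) = (-2 + V)*(-1/5) = 2/5 - V/5)
z(6, 1)*7080 = (2/5 - 1/5*1)*7080 = (2/5 - 1/5)*7080 = (1/5)*7080 = 1416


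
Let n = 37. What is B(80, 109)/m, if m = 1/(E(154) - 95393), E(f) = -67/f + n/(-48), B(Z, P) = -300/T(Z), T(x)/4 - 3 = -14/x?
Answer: 44072123125/17402 ≈ 2.5326e+6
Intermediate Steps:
T(x) = 12 - 56/x (T(x) = 12 + 4*(-14/x) = 12 - 56/x)
B(Z, P) = -300/(12 - 56/Z)
E(f) = -37/48 - 67/f (E(f) = -67/f + 37/(-48) = -67/f + 37*(-1/48) = -67/f - 37/48 = -37/48 - 67/f)
m = -3696/352576985 (m = 1/((-37/48 - 67/154) - 95393) = 1/(-4457/3696 - 95393) = 1/(-352576985/3696) = -3696/352576985 ≈ -1.0483e-5)
B(80, 109)/m = (-75*80/(-14 + 3*80))/(-3696/352576985) = -75*80/(-14 + 240)*(-352576985/3696) = -75*80/226*(-352576985/3696) = -75*80*1/226*(-352576985/3696) = -3000/113*(-352576985/3696) = 44072123125/17402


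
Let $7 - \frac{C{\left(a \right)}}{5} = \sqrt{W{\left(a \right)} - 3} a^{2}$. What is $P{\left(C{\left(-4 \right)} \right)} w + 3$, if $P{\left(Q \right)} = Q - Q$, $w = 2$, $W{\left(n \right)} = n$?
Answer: $3$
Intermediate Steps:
$C{\left(a \right)} = 35 - 5 a^{2} \sqrt{-3 + a}$ ($C{\left(a \right)} = 35 - 5 \sqrt{a - 3} a^{2} = 35 - 5 \sqrt{-3 + a} a^{2} = 35 - 5 a^{2} \sqrt{-3 + a}$)
$P{\left(Q \right)} = 0$
$P{\left(C{\left(-4 \right)} \right)} w + 3 = 0 \cdot 2 + 3 = 0 + 3 = 3$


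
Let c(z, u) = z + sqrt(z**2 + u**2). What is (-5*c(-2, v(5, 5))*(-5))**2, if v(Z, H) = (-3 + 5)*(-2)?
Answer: 15000 - 5000*sqrt(5) ≈ 3819.7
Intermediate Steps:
v(Z, H) = -4 (v(Z, H) = 2*(-2) = -4)
c(z, u) = z + sqrt(u**2 + z**2)
(-5*c(-2, v(5, 5))*(-5))**2 = (-5*(-2 + sqrt((-4)**2 + (-2)**2))*(-5))**2 = (-5*(-2 + sqrt(16 + 4))*(-5))**2 = (-5*(-2 + sqrt(20))*(-5))**2 = (-5*(-2 + 2*sqrt(5))*(-5))**2 = (-5*(10 - 10*sqrt(5)))**2 = (-50 + 50*sqrt(5))**2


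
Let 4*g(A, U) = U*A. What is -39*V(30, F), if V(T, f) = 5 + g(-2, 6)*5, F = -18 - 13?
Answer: 390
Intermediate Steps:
g(A, U) = A*U/4 (g(A, U) = (U*A)/4 = (A*U)/4 = A*U/4)
F = -31
V(T, f) = -10 (V(T, f) = 5 + ((1/4)*(-2)*6)*5 = 5 - 3*5 = 5 - 15 = -10)
-39*V(30, F) = -39*(-10) = 390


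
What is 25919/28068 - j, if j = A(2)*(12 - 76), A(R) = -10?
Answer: -17937601/28068 ≈ -639.08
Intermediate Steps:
j = 640 (j = -10*(12 - 76) = -10*(-64) = 640)
25919/28068 - j = 25919/28068 - 1*640 = 25919*(1/28068) - 640 = 25919/28068 - 640 = -17937601/28068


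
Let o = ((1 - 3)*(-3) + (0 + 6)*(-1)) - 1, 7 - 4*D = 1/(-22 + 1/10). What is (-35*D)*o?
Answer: 54005/876 ≈ 61.650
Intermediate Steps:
D = 1543/876 (D = 7/4 - 1/(4*(-22 + 1/10)) = 7/4 - 1/(4*(-22 + ⅒)) = 7/4 - 1/(4*(-219/10)) = 7/4 - ¼*(-10/219) = 7/4 + 5/438 = 1543/876 ≈ 1.7614)
o = -1 (o = (-2*(-3) + 6*(-1)) - 1 = (6 - 6) - 1 = 0 - 1 = -1)
(-35*D)*o = -35*1543/876*(-1) = -54005/876*(-1) = 54005/876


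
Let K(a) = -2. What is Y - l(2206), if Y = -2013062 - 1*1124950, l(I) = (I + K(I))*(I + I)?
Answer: -12862060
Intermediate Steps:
l(I) = 2*I*(-2 + I) (l(I) = (I - 2)*(I + I) = (-2 + I)*(2*I) = 2*I*(-2 + I))
Y = -3138012 (Y = -2013062 - 1124950 = -3138012)
Y - l(2206) = -3138012 - 2*2206*(-2 + 2206) = -3138012 - 2*2206*2204 = -3138012 - 1*9724048 = -3138012 - 9724048 = -12862060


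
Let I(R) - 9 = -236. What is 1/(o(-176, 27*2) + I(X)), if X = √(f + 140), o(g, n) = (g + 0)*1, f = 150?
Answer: -1/403 ≈ -0.0024814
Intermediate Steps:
o(g, n) = g (o(g, n) = g*1 = g)
X = √290 (X = √(150 + 140) = √290 ≈ 17.029)
I(R) = -227 (I(R) = 9 - 236 = -227)
1/(o(-176, 27*2) + I(X)) = 1/(-176 - 227) = 1/(-403) = -1/403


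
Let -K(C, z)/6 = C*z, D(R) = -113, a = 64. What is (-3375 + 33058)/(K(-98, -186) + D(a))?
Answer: -29683/109481 ≈ -0.27112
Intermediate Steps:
K(C, z) = -6*C*z
(-3375 + 33058)/(K(-98, -186) + D(a)) = (-3375 + 33058)/(-6*(-98)*(-186) - 113) = 29683/(-109368 - 113) = 29683/(-109481) = 29683*(-1/109481) = -29683/109481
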